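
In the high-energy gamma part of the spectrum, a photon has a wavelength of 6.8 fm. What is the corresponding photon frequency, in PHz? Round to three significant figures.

4.41 × 10^7 PHz

In SI units: λ = 6.8 fm = 6.8 × 10^-15 m.
For a photon f = c/λ, so f = 4.409 × 10^22 Hz.
Converting to PHz: f = 4.409 × 10^7 PHz ≈ 4.41 × 10^7 PHz.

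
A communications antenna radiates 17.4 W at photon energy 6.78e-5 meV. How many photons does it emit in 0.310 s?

4.97e26 photons

Total energy: E_total = P·t = 17.4 × 0.310 = 5.394 J.
Per-photon energy: E = 1.086e-26 J.
N = E_total / E_photon = 4.97e26.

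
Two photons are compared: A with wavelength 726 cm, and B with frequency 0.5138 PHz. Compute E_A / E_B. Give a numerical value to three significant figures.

E_A = 2.736 × 10^-26 J (from wavelength = 726 cm, via E = hc/λ).
E_B = 3.404 × 10^-19 J (from frequency = 0.5138 PHz, via E = hf).
Ratio = 2.736 × 10^-26 / 3.404 × 10^-19 = 8.04 × 10^-8.

8.04 × 10^-8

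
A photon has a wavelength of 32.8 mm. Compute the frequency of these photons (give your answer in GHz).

Convert to SI: λ = 32.8 mm = 0.0328 m.
For a photon f = c/λ, so f = 9.140·10^9 Hz.
Converting to GHz: f = 9.140 GHz ≈ 9.14 GHz.

9.14 GHz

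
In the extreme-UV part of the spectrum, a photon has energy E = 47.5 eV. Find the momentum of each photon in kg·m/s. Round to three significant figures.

2.54e-26 kg·m/s

First convert: E = 47.5 eV = 7.6103e-18 J.
For a photon p = E/c, so p = 2.539e-26 kg·m/s.
So p ≈ 2.54e-26 kg·m/s.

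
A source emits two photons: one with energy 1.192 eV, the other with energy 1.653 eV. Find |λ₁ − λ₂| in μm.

0.290 μm

Using λ = hc/E: λ₁ = 1.0401·10^-6 m, λ₂ = 7.5006·10^-7 m.
|Δλ| = |1.0401·10^-6 − 7.5006·10^-7| = 2.90·10^-7 m = 0.290 μm.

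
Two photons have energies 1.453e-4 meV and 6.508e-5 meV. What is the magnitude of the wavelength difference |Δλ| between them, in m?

10.5 m

Using λ = hc/E: λ₁ = 8.5330 m, λ₂ = 19.051 m.
|Δλ| = |8.5330 − 19.051| = 10.5 m.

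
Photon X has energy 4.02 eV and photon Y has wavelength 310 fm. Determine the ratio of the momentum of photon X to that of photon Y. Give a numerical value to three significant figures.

1.01e-6

p_X = 2.148e-27 kg·m/s (from energy = 4.02 eV, via p = E/c).
p_Y = 2.137e-21 kg·m/s (from wavelength = 310 fm, via p = h/λ).
Ratio = 2.148e-27 / 2.137e-21 = 1.01e-6.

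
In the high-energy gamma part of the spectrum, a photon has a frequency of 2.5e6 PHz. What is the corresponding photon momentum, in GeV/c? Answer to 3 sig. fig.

In SI units: f = 2.5e6 PHz = 2.5e21 Hz.
Apply p = hf/c: p = 5.526e-21 kg·m/s.
Converting to GeV/c: p = 0.01034 GeV/c ≈ 0.0103 GeV/c.

0.0103 GeV/c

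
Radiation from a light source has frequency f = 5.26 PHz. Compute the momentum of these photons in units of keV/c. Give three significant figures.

0.0218 keV/c

Use h = 6.62607015 × 10^-34 J·s, c = 2.99792458 × 10^8 m/s, 1 eV = 1.602176634 × 10^-19 J.
Convert to SI: f = 5.26 PHz = 5.26 × 10^15 Hz.
Apply p = hf/c: p = 1.163 × 10^-26 kg·m/s.
Converting to keV/c: p = 0.02175 keV/c ≈ 0.0218 keV/c.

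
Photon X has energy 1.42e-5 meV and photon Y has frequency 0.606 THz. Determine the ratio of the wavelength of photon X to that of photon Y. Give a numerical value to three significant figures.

1.76e5

λ_X = 87.31 m (from energy = 1.42e-5 meV, via λ = hc/E).
λ_Y = 4.947e-4 m (from frequency = 0.606 THz, via λ = c/f).
Ratio = 87.31 / 4.947e-4 = 1.76e5.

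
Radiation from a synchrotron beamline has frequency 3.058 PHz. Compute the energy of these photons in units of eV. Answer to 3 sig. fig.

12.6 eV

First convert: f = 3.058 PHz = 3.058e15 Hz.
Since E = hf for a photon, E = 2.026e-18 J.
Converting to eV: E = 12.65 eV ≈ 12.6 eV.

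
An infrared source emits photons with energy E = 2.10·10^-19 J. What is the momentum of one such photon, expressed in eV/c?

1.31 eV/c

Use c = 2.99792458·10^8 m/s, 1 eV = 1.602176634·10^-19 J.
Apply p = E/c: p = 7.005·10^-28 kg·m/s.
Converting to eV/c: p = 1.311 eV/c ≈ 1.31 eV/c.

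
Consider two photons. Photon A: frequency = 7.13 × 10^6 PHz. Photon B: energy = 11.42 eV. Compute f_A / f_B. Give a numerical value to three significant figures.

2.58 × 10^6

f_A = 7.130 × 10^21 Hz (from frequency = 7.13 × 10^6 PHz, via f given directly).
f_B = 2.761 × 10^15 Hz (from energy = 11.42 eV, via f = E/h).
Ratio = 7.130 × 10^21 / 2.761 × 10^15 = 2.58 × 10^6.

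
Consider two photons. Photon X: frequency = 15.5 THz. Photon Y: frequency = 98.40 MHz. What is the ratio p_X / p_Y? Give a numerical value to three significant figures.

1.58e5

p_X = 3.426e-29 kg·m/s (from frequency = 15.5 THz, via p = hf/c).
p_Y = 2.175e-34 kg·m/s (from frequency = 98.40 MHz, via p = hf/c).
Ratio = 3.426e-29 / 2.175e-34 = 1.58e5.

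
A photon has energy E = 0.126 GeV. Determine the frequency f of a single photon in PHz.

3.05e7 PHz

Convert to SI: E = 0.126 GeV = 2.0187e-11 J.
Apply f = E/h: f = 3.047e22 Hz.
Converting to PHz: f = 3.047e7 PHz ≈ 3.05e7 PHz.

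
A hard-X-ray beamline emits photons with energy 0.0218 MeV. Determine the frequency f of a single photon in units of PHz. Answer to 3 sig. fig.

Use h = 6.62607015e-34 J·s, 1 eV = 1.602176634e-19 J.
In SI units: E = 0.0218 MeV = 3.4927e-15 J.
The photon relation is f = E/h, giving f = 5.271e18 Hz.
Converting to PHz: f = 5271 PHz ≈ 5270 PHz.

5270 PHz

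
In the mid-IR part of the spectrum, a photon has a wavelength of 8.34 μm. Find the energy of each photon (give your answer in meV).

149 meV

Use h = 6.62607015·10^-34 J·s, c = 2.99792458·10^8 m/s, 1 eV = 1.602176634·10^-19 J.
First convert: λ = 8.34 μm = 8.34·10^-6 m.
The photon relation is E = hc/λ, giving E = 2.382·10^-20 J.
Converting to meV: E = 148.7 meV ≈ 149 meV.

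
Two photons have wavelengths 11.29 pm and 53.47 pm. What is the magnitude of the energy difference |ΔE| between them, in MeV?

0.0866 MeV

Using E = hc/λ: E₁ = 1.7595 × 10^-14 J, E₂ = 3.7151 × 10^-15 J.
|ΔE| = |1.7595 × 10^-14 − 3.7151 × 10^-15| = 1.39 × 10^-14 J = 0.0866 MeV.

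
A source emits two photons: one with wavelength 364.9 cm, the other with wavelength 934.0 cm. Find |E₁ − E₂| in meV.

Using E = hc/λ: E₁ = 5.4438 × 10^-26 J, E₂ = 2.1268 × 10^-26 J.
|ΔE| = |5.4438 × 10^-26 − 2.1268 × 10^-26| = 3.32 × 10^-26 J = 2.07 × 10^-4 meV.

2.07 × 10^-4 meV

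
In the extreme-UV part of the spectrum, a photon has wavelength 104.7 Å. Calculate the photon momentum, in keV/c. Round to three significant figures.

Take h = 6.62607015 × 10^-34 J·s, c = 2.99792458 × 10^8 m/s, 1 eV = 1.602176634 × 10^-19 J.
In SI units: λ = 104.7 Å = 1.047 × 10^-8 m.
The photon relation is p = h/λ, giving p = 6.329 × 10^-26 kg·m/s.
Converting to keV/c: p = 0.1184 keV/c ≈ 0.118 keV/c.

0.118 keV/c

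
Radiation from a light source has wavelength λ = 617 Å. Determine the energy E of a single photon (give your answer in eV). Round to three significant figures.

Take h = 6.62607015 × 10^-34 J·s, c = 2.99792458 × 10^8 m/s, 1 eV = 1.602176634 × 10^-19 J.
Convert to SI: λ = 617 Å = 6.17 × 10^-8 m.
Since E = hc/λ for a photon, E = 3.220 × 10^-18 J.
Converting to eV: E = 20.09 eV ≈ 20.1 eV.

20.1 eV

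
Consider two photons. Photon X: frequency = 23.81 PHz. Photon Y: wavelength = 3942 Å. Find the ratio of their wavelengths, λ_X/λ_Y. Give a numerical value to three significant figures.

0.0319

λ_X = 1.259 × 10^-8 m (from frequency = 23.81 PHz, via λ = c/f).
λ_Y = 3.942 × 10^-7 m (from wavelength = 3942 Å, via λ given directly).
Ratio = 1.259 × 10^-8 / 3.942 × 10^-7 = 0.0319.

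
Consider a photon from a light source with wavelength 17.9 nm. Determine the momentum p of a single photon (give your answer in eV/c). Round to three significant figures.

69.3 eV/c

Convert to SI: λ = 17.9 nm = 1.79 × 10^-8 m.
The photon relation is p = h/λ, giving p = 3.702 × 10^-26 kg·m/s.
Converting to eV/c: p = 69.26 eV/c ≈ 69.3 eV/c.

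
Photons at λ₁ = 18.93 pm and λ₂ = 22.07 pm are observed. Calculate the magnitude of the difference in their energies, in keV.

Using E = hc/λ: E₁ = 1.0494e-14 J, E₂ = 9.0007e-15 J.
|ΔE| = |1.0494e-14 − 9.0007e-15| = 1.49e-15 J = 9.32 keV.

9.32 keV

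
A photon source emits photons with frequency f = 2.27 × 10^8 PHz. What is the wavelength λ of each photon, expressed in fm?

1.32 fm

Use c = 2.99792458 × 10^8 m/s.
First convert: f = 2.27 × 10^8 PHz = 2.27 × 10^23 Hz.
For a photon λ = c/f, so λ = 1.321 × 10^-15 m.
Converting to fm: λ = 1.321 fm ≈ 1.32 fm.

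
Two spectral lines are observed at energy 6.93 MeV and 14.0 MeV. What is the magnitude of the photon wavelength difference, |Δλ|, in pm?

0.0903 pm

Using λ = hc/E: λ₁ = 1.789 × 10^-13 m, λ₂ = 8.856 × 10^-14 m.
|Δλ| = |1.789 × 10^-13 − 8.856 × 10^-14| = 9.03 × 10^-14 m = 0.0903 pm.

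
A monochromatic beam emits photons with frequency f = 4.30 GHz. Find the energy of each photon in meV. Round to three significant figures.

First convert: f = 4.30 GHz = 4.30 × 10^9 Hz.
Apply E = hf: E = 2.849 × 10^-24 J.
Converting to meV: E = 0.01778 meV ≈ 0.0178 meV.

0.0178 meV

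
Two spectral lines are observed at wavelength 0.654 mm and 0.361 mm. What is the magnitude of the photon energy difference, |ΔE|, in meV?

1.54 meV

Using E = hc/λ: E₁ = 3.037e-22 J, E₂ = 5.503e-22 J.
|ΔE| = |3.037e-22 − 5.503e-22| = 2.47e-22 J = 1.54 meV.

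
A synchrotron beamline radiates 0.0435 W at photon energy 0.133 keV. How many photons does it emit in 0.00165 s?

3.37·10^12 photons

Total energy: E_total = P·t = 0.0435 × 0.00165 = 7.177·10^-5 J.
Per-photon energy: E = 2.131·10^-17 J.
N = E_total / E_photon = 3.37·10^12.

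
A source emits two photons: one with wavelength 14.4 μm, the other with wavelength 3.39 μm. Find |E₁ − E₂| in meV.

280 meV

Using E = hc/λ: E₁ = 1.379e-20 J, E₂ = 5.860e-20 J.
|ΔE| = |1.379e-20 − 5.860e-20| = 4.48e-20 J = 280 meV.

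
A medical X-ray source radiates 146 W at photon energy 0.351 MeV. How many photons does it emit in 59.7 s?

1.55e17 photons

Total energy: E_total = P·t = 146 × 59.7 = 8716 J.
Per-photon energy: E = 5.624e-14 J.
N = E_total / E_photon = 1.55e17.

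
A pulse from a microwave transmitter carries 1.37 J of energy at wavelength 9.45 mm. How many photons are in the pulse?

6.52e22 photons

Per-photon energy: E = 2.102e-23 J (from wavelength = 9.45 mm).
N = E_total / E_photon = 1.37 J / 2.102e-23 J = 6.52e22.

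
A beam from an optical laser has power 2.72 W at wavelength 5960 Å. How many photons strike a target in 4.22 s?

3.44·10^19 photons

Total energy: E_total = P·t = 2.72 × 4.22 = 11.48 J.
Per-photon energy: E = 3.333·10^-19 J.
N = E_total / E_photon = 3.44·10^19.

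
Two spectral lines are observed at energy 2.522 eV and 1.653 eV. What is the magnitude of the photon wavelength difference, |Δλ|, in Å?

Using λ = hc/E: λ₁ = 4.9161 × 10^-7 m, λ₂ = 7.5006 × 10^-7 m.
|Δλ| = |4.9161 × 10^-7 − 7.5006 × 10^-7| = 2.58 × 10^-7 m = 2580 Å.

2580 Å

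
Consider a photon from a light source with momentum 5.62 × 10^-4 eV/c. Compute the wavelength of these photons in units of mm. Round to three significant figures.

2.21 mm

In SI units: p = 5.62 × 10^-4 eV/c = 3.0035 × 10^-31 kg·m/s.
The photon relation is λ = h/p, giving λ = 0.002206 m.
Converting to mm: λ = 2.206 mm ≈ 2.21 mm.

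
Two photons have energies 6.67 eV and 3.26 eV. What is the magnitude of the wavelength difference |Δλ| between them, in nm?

194 nm

Using λ = hc/E: λ₁ = 1.859·10^-7 m, λ₂ = 3.803·10^-7 m.
|Δλ| = |1.859·10^-7 − 3.803·10^-7| = 1.94·10^-7 m = 194 nm.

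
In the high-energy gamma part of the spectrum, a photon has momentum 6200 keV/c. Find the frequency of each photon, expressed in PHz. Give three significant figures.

1.50e6 PHz

First convert: p = 6200 keV/c = 3.3135e-21 kg·m/s.
For a photon f = pc/h, so f = 1.499e21 Hz.
Converting to PHz: f = 1.499e6 PHz ≈ 1.50e6 PHz.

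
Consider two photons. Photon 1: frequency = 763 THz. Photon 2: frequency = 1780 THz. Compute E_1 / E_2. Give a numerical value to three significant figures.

0.429

E_1 = 5.056 × 10^-19 J (from frequency = 763 THz, via E = hf).
E_2 = 1.179 × 10^-18 J (from frequency = 1780 THz, via E = hf).
Ratio = 5.056 × 10^-19 / 1.179 × 10^-18 = 0.429.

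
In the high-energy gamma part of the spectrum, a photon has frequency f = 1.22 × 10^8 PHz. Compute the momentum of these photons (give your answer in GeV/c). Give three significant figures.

0.505 GeV/c

In SI units: f = 1.22 × 10^8 PHz = 1.22 × 10^23 Hz.
For a photon p = hf/c, so p = 2.696 × 10^-19 kg·m/s.
Converting to GeV/c: p = 0.5046 GeV/c ≈ 0.505 GeV/c.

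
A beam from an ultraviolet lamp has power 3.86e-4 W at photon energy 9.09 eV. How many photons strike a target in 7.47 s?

1.98e15 photons

Total energy: E_total = P·t = 3.86e-4 × 7.47 = 0.002883 J.
Per-photon energy: E = 1.456e-18 J.
N = E_total / E_photon = 1.98e15.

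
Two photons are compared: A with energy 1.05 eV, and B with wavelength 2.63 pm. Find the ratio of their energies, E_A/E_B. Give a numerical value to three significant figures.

2.23 × 10^-6

E_A = 1.682 × 10^-19 J (from energy = 1.05 eV, via E given directly).
E_B = 7.553 × 10^-14 J (from wavelength = 2.63 pm, via E = hc/λ).
Ratio = 1.682 × 10^-19 / 7.553 × 10^-14 = 2.23 × 10^-6.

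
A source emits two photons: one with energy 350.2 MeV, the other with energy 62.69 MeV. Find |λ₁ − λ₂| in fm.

Using λ = hc/E: λ₁ = 3.5404 × 10^-15 m, λ₂ = 1.9777 × 10^-14 m.
|Δλ| = |3.5404 × 10^-15 − 1.9777 × 10^-14| = 1.62 × 10^-14 m = 16.2 fm.

16.2 fm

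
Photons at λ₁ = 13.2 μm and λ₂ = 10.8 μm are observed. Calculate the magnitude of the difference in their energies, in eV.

0.0209 eV

Using E = hc/λ: E₁ = 1.505·10^-20 J, E₂ = 1.839·10^-20 J.
|ΔE| = |1.505·10^-20 − 1.839·10^-20| = 3.34·10^-21 J = 0.0209 eV.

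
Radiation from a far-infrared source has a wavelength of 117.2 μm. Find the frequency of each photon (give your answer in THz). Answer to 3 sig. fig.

2.56 THz

(c = 2.99792458e8 m/s.)
Convert to SI: λ = 117.2 μm = 1.172e-4 m.
Apply f = c/λ: f = 2.558e12 Hz.
Converting to THz: f = 2.558 THz ≈ 2.56 THz.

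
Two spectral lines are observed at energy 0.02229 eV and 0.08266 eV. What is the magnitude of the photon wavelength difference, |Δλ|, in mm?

Using λ = hc/E: λ₁ = 5.5623 × 10^-5 m, λ₂ = 1.4999 × 10^-5 m.
|Δλ| = |5.5623 × 10^-5 − 1.4999 × 10^-5| = 4.06 × 10^-5 m = 0.0406 mm.

0.0406 mm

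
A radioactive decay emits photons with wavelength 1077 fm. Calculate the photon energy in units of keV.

1150 keV

Use h = 6.62607015e-34 J·s, c = 2.99792458e8 m/s, 1 eV = 1.602176634e-19 J.
First convert: λ = 1077 fm = 1.077e-12 m.
Since E = hc/λ for a photon, E = 1.844e-13 J.
Converting to keV: E = 1151 keV ≈ 1150 keV.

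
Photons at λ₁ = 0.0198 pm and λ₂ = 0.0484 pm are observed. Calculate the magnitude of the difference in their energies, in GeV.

0.0370 GeV

Using E = hc/λ: E₁ = 1.003e-11 J, E₂ = 4.104e-12 J.
|ΔE| = |1.003e-11 − 4.104e-12| = 5.93e-12 J = 0.0370 GeV.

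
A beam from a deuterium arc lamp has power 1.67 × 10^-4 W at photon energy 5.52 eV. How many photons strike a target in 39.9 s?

Total energy: E_total = P·t = 1.67 × 10^-4 × 39.9 = 0.006663 J.
Per-photon energy: E = 8.844 × 10^-19 J.
N = E_total / E_photon = 7.53 × 10^15.

7.53 × 10^15 photons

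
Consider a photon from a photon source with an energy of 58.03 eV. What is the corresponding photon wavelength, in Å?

Use h = 6.62607015e-34 J·s, c = 2.99792458e8 m/s, 1 eV = 1.602176634e-19 J.
First convert: E = 58.03 eV = 9.2974e-18 J.
The photon relation is λ = hc/E, giving λ = 2.137e-8 m.
Converting to Å: λ = 213.7 Å ≈ 214 Å.

214 Å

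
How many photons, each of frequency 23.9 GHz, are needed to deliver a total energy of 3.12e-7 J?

Per-photon energy: E = 1.584e-23 J (from frequency = 23.9 GHz).
N = E_total / E_photon = 3.12e-7 J / 1.584e-23 J = 1.97e16.

1.97e16 photons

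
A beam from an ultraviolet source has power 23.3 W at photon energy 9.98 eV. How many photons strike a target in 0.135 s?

Total energy: E_total = P·t = 23.3 × 0.135 = 3.146 J.
Per-photon energy: E = 1.599 × 10^-18 J.
N = E_total / E_photon = 1.97 × 10^18.

1.97 × 10^18 photons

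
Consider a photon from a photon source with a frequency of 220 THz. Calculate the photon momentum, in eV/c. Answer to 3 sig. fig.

Convert to SI: f = 220 THz = 2.2 × 10^14 Hz.
For a photon p = hf/c, so p = 4.862 × 10^-28 kg·m/s.
Converting to eV/c: p = 0.9098 eV/c ≈ 0.910 eV/c.

0.910 eV/c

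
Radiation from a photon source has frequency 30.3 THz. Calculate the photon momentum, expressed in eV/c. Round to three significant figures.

First convert: f = 30.3 THz = 3.03·10^13 Hz.
For a photon p = hf/c, so p = 6.697·10^-29 kg·m/s.
Converting to eV/c: p = 0.1253 eV/c ≈ 0.125 eV/c.

0.125 eV/c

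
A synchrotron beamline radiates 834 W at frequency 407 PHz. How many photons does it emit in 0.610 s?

1.89 × 10^18 photons

Total energy: E_total = P·t = 834 × 0.610 = 508.7 J.
Per-photon energy: E = 2.697 × 10^-16 J.
N = E_total / E_photon = 1.89 × 10^18.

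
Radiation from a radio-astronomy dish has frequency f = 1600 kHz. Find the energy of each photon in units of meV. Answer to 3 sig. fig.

6.62·10^-6 meV

Use h = 6.62607015·10^-34 J·s, 1 eV = 1.602176634·10^-19 J.
First convert: f = 1600 kHz = 1.60·10^6 Hz.
The photon relation is E = hf, giving E = 1.060·10^-27 J.
Converting to meV: E = 6.617·10^-6 meV ≈ 6.62·10^-6 meV.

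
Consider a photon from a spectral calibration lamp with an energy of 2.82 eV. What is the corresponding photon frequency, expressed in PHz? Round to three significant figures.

0.682 PHz

Use h = 6.62607015·10^-34 J·s, 1 eV = 1.602176634·10^-19 J.
In SI units: E = 2.82 eV = 4.5181·10^-19 J.
For a photon f = E/h, so f = 6.819·10^14 Hz.
Converting to PHz: f = 0.6819 PHz ≈ 0.682 PHz.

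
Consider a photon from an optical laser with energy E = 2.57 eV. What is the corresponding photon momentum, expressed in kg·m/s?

In SI units: E = 2.57 eV = 4.1176 × 10^-19 J.
Since p = E/c for a photon, p = 1.373 × 10^-27 kg·m/s.
So p ≈ 1.37 × 10^-27 kg·m/s.

1.37 × 10^-27 kg·m/s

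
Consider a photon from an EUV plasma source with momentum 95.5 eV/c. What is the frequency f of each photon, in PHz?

Convert to SI: p = 95.5 eV/c = 5.1038 × 10^-26 kg·m/s.
For a photon f = pc/h, so f = 2.309 × 10^16 Hz.
Converting to PHz: f = 23.09 PHz ≈ 23.1 PHz.

23.1 PHz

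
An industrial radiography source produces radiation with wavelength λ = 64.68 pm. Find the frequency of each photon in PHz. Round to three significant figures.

(c = 2.99792458 × 10^8 m/s.)
First convert: λ = 64.68 pm = 6.468 × 10^-11 m.
Apply f = c/λ: f = 4.635 × 10^18 Hz.
Converting to PHz: f = 4635 PHz ≈ 4640 PHz.

4640 PHz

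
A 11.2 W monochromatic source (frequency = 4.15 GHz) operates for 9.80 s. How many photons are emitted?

3.99e25 photons

Total energy: E_total = P·t = 11.2 × 9.80 = 109.8 J.
Per-photon energy: E = 2.750e-24 J.
N = E_total / E_photon = 3.99e25.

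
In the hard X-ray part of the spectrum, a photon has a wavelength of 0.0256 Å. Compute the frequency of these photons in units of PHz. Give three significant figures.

1.17·10^5 PHz

First convert: λ = 0.0256 Å = 2.56·10^-12 m.
The photon relation is f = c/λ, giving f = 1.171·10^20 Hz.
Converting to PHz: f = 117100 PHz ≈ 1.17·10^5 PHz.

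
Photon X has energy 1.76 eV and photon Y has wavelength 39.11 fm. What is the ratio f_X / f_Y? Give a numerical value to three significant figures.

5.55e-8

f_X = 4.256e14 Hz (from energy = 1.76 eV, via f = E/h).
f_Y = 7.665e21 Hz (from wavelength = 39.11 fm, via f = c/λ).
Ratio = 4.256e14 / 7.665e21 = 5.55e-8.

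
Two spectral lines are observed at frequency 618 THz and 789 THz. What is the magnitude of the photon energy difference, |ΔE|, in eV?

0.707 eV

Using E = hf: E₁ = 4.095e-19 J, E₂ = 5.228e-19 J.
|ΔE| = |4.095e-19 − 5.228e-19| = 1.13e-19 J = 0.707 eV.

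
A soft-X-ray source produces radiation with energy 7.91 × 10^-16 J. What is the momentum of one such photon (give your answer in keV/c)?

4.94 keV/c

Use c = 2.99792458 × 10^8 m/s, 1 eV = 1.602176634 × 10^-19 J.
The photon relation is p = E/c, giving p = 2.638 × 10^-24 kg·m/s.
Converting to keV/c: p = 4.937 keV/c ≈ 4.94 keV/c.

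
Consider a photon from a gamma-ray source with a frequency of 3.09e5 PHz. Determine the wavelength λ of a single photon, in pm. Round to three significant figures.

0.970 pm

Convert to SI: f = 3.09e5 PHz = 3.09e20 Hz.
Since λ = c/f for a photon, λ = 9.702e-13 m.
Converting to pm: λ = 0.9702 pm ≈ 0.970 pm.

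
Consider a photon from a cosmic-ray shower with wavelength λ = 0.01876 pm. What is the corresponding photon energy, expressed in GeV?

Convert to SI: λ = 0.01876 pm = 1.876e-14 m.
The photon relation is E = hc/λ, giving E = 1.059e-11 J.
Converting to GeV: E = 0.06609 GeV ≈ 0.0661 GeV.

0.0661 GeV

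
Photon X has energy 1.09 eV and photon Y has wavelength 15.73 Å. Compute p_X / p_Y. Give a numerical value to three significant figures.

1.38e-3

p_X = 5.825e-28 kg·m/s (from energy = 1.09 eV, via p = E/c).
p_Y = 4.212e-25 kg·m/s (from wavelength = 15.73 Å, via p = h/λ).
Ratio = 5.825e-28 / 4.212e-25 = 1.38e-3.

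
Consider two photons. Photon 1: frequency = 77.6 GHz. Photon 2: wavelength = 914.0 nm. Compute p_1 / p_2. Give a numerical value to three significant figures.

p_1 = 1.715·10^-31 kg·m/s (from frequency = 77.6 GHz, via p = hf/c).
p_2 = 7.250·10^-28 kg·m/s (from wavelength = 914.0 nm, via p = h/λ).
Ratio = 1.715·10^-31 / 7.250·10^-28 = 2.37·10^-4.

2.37·10^-4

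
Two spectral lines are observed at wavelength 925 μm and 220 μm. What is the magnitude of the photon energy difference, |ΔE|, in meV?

Using E = hc/λ: E₁ = 2.148e-22 J, E₂ = 9.029e-22 J.
|ΔE| = |2.148e-22 − 9.029e-22| = 6.88e-22 J = 4.30 meV.

4.30 meV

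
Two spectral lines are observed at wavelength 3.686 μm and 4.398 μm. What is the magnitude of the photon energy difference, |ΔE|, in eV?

Using E = hc/λ: E₁ = 5.3892·10^-20 J, E₂ = 4.5167·10^-20 J.
|ΔE| = |5.3892·10^-20 − 4.5167·10^-20| = 8.72·10^-21 J = 0.0545 eV.

0.0545 eV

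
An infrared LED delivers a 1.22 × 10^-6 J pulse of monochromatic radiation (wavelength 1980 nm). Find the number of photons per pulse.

Per-photon energy: E = 1.003 × 10^-19 J (from wavelength = 1980 nm).
N = E_total / E_photon = 1.22 × 10^-6 J / 1.003 × 10^-19 J = 1.22 × 10^13.

1.22 × 10^13 photons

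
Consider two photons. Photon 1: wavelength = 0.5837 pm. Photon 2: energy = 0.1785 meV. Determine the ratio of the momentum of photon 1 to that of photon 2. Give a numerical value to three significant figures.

p_1 = 1.135 × 10^-21 kg·m/s (from wavelength = 0.5837 pm, via p = h/λ).
p_2 = 9.540 × 10^-32 kg·m/s (from energy = 0.1785 meV, via p = E/c).
Ratio = 1.135 × 10^-21 / 9.540 × 10^-32 = 1.19 × 10^10.

1.19 × 10^10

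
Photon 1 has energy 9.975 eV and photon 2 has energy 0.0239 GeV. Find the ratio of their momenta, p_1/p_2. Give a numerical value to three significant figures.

p_1 = 5.331 × 10^-27 kg·m/s (from energy = 9.975 eV, via p = E/c).
p_2 = 1.277 × 10^-20 kg·m/s (from energy = 0.0239 GeV, via p = E/c).
Ratio = 5.331 × 10^-27 / 1.277 × 10^-20 = 4.17 × 10^-7.

4.17 × 10^-7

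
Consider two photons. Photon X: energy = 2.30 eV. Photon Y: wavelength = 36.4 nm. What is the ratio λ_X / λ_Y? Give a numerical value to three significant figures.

14.8

λ_X = 5.391e-7 m (from energy = 2.30 eV, via λ = hc/E).
λ_Y = 3.640e-8 m (from wavelength = 36.4 nm, via λ given directly).
Ratio = 5.391e-7 / 3.640e-8 = 14.8.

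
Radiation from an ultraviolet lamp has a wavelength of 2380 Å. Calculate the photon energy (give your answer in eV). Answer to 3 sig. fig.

Use h = 6.62607015e-34 J·s, c = 2.99792458e8 m/s, 1 eV = 1.602176634e-19 J.
Convert to SI: λ = 2380 Å = 2.38e-7 m.
Apply E = hc/λ: E = 8.346e-19 J.
Converting to eV: E = 5.209 eV ≈ 5.21 eV.

5.21 eV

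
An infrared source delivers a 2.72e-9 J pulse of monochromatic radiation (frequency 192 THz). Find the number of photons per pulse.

2.14e10 photons

Per-photon energy: E = 1.272e-19 J (from frequency = 192 THz).
N = E_total / E_photon = 2.72e-9 J / 1.272e-19 J = 2.14e10.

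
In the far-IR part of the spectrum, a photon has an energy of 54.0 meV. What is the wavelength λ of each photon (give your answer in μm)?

23.0 μm

Take h = 6.62607015e-34 J·s, c = 2.99792458e8 m/s, 1 eV = 1.602176634e-19 J.
First convert: E = 54.0 meV = 8.6518e-21 J.
Since λ = hc/E for a photon, λ = 2.296e-5 m.
Converting to μm: λ = 22.96 μm ≈ 23.0 μm.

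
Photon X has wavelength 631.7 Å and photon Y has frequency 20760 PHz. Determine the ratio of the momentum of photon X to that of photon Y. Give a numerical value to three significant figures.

2.29e-4

p_X = 1.049e-26 kg·m/s (from wavelength = 631.7 Å, via p = h/λ).
p_Y = 4.588e-23 kg·m/s (from frequency = 20760 PHz, via p = hf/c).
Ratio = 1.049e-26 / 4.588e-23 = 2.29e-4.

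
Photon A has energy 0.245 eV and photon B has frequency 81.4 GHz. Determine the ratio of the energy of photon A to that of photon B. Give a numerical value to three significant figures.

E_A = 3.925 × 10^-20 J (from energy = 0.245 eV, via E given directly).
E_B = 5.394 × 10^-23 J (from frequency = 81.4 GHz, via E = hf).
Ratio = 3.925 × 10^-20 / 5.394 × 10^-23 = 728.

728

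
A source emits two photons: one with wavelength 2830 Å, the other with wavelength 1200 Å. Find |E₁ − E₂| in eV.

5.95 eV

Using E = hc/λ: E₁ = 7.019e-19 J, E₂ = 1.655e-18 J.
|ΔE| = |7.019e-19 − 1.655e-18| = 9.53e-19 J = 5.95 eV.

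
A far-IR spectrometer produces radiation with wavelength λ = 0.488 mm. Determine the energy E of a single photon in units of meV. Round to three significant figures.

First convert: λ = 0.488 mm = 4.88e-4 m.
Since E = hc/λ for a photon, E = 4.071e-22 J.
Converting to meV: E = 2.541 meV ≈ 2.54 meV.

2.54 meV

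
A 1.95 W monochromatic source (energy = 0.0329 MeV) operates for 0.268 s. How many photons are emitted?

9.91e13 photons

Total energy: E_total = P·t = 1.95 × 0.268 = 0.5226 J.
Per-photon energy: E = 5.271e-15 J.
N = E_total / E_photon = 9.91e13.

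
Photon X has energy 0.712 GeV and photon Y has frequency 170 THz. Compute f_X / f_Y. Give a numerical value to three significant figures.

1.01 × 10^9

f_X = 1.722 × 10^23 Hz (from energy = 0.712 GeV, via f = E/h).
f_Y = 1.700 × 10^14 Hz (from frequency = 170 THz, via f given directly).
Ratio = 1.722 × 10^23 / 1.700 × 10^14 = 1.01 × 10^9.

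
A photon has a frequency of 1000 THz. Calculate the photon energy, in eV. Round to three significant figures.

4.14 eV

Take h = 6.62607015 × 10^-34 J·s, 1 eV = 1.602176634 × 10^-19 J.
Convert to SI: f = 1000 THz = 1.0 × 10^15 Hz.
Since E = hf for a photon, E = 6.626 × 10^-19 J.
Converting to eV: E = 4.136 eV ≈ 4.14 eV.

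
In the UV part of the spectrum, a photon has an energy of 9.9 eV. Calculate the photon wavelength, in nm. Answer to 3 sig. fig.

Take h = 6.62607015 × 10^-34 J·s, c = 2.99792458 × 10^8 m/s, 1 eV = 1.602176634 × 10^-19 J.
In SI units: E = 9.9 eV = 1.5862 × 10^-18 J.
For a photon λ = hc/E, so λ = 1.252 × 10^-7 m.
Converting to nm: λ = 125.2 nm ≈ 125 nm.

125 nm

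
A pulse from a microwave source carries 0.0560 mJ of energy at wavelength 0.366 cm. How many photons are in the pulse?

Per-photon energy: E = 5.427 × 10^-23 J (from wavelength = 0.366 cm).
N = E_total / E_photon = 5.60 × 10^-5 J / 5.427 × 10^-23 J = 1.03 × 10^18.

1.03 × 10^18 photons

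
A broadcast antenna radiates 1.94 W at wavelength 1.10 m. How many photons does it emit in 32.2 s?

3.46·10^26 photons

Total energy: E_total = P·t = 1.94 × 32.2 = 62.47 J.
Per-photon energy: E = 1.806·10^-25 J.
N = E_total / E_photon = 3.46·10^26.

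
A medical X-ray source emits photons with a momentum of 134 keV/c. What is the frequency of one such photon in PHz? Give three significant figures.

3.24·10^4 PHz

First convert: p = 134 keV/c = 7.1613·10^-23 kg·m/s.
Apply f = pc/h: f = 3.240·10^19 Hz.
Converting to PHz: f = 32400 PHz ≈ 3.24·10^4 PHz.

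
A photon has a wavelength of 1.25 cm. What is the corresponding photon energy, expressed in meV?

0.0992 meV

Use h = 6.62607015 × 10^-34 J·s, c = 2.99792458 × 10^8 m/s, 1 eV = 1.602176634 × 10^-19 J.
First convert: λ = 1.25 cm = 0.0125 m.
Apply E = hc/λ: E = 1.589 × 10^-23 J.
Converting to meV: E = 0.09919 meV ≈ 0.0992 meV.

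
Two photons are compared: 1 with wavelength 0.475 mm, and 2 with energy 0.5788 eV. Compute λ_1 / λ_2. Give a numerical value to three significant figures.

λ_1 = 4.750 × 10^-4 m (from wavelength = 0.475 mm, via λ given directly).
λ_2 = 2.142 × 10^-6 m (from energy = 0.5788 eV, via λ = hc/E).
Ratio = 4.750 × 10^-4 / 2.142 × 10^-6 = 222.

222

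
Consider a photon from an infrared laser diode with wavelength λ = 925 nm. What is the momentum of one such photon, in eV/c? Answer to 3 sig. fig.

In SI units: λ = 925 nm = 9.25e-7 m.
The photon relation is p = h/λ, giving p = 7.163e-28 kg·m/s.
Converting to eV/c: p = 1.340 eV/c ≈ 1.34 eV/c.

1.34 eV/c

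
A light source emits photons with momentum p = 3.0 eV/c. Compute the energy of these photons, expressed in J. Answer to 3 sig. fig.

Use c = 2.99792458e8 m/s, 1 eV = 1.602176634e-19 J.
In SI units: p = 3.0 eV/c = 1.6033e-27 kg·m/s.
Apply E = pc: E = 4.807e-19 J.
So E ≈ 4.81e-19 J.

4.81e-19 J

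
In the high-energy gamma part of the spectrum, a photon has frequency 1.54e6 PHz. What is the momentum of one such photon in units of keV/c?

In SI units: f = 1.54e6 PHz = 1.54e21 Hz.
Apply p = hf/c: p = 3.404e-21 kg·m/s.
Converting to keV/c: p = 6369 keV/c ≈ 6370 keV/c.

6370 keV/c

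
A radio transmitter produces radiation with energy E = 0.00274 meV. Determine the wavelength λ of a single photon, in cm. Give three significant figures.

45.2 cm

In SI units: E = 0.00274 meV = 4.3900 × 10^-25 J.
The photon relation is λ = hc/E, giving λ = 0.4525 m.
Converting to cm: λ = 45.25 cm ≈ 45.2 cm.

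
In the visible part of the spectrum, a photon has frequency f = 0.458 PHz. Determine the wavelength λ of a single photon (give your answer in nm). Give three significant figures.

655 nm

In SI units: f = 0.458 PHz = 4.58 × 10^14 Hz.
Apply λ = c/f: λ = 6.546 × 10^-7 m.
Converting to nm: λ = 654.6 nm ≈ 655 nm.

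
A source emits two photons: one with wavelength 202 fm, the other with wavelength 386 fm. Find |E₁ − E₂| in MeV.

Using E = hc/λ: E₁ = 9.834·10^-13 J, E₂ = 5.146·10^-13 J.
|ΔE| = |9.834·10^-13 − 5.146·10^-13| = 4.69·10^-13 J = 2.93 MeV.

2.93 MeV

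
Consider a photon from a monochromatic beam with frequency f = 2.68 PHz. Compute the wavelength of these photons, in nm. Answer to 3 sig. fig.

112 nm

First convert: f = 2.68 PHz = 2.68e15 Hz.
The photon relation is λ = c/f, giving λ = 1.119e-7 m.
Converting to nm: λ = 111.9 nm ≈ 112 nm.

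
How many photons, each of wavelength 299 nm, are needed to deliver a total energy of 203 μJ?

Per-photon energy: E = 6.644e-19 J (from wavelength = 299 nm).
N = E_total / E_photon = 2.03e-4 J / 6.644e-19 J = 3.06e14.

3.06e14 photons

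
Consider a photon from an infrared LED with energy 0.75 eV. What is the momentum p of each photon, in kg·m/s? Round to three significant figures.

Use c = 2.99792458 × 10^8 m/s, 1 eV = 1.602176634 × 10^-19 J.
First convert: E = 0.75 eV = 1.2016 × 10^-19 J.
Apply p = E/c: p = 4.008 × 10^-28 kg·m/s.
So p ≈ 4.01 × 10^-28 kg·m/s.

4.01 × 10^-28 kg·m/s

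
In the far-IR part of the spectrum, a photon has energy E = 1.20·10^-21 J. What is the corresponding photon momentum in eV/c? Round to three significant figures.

The photon relation is p = E/c, giving p = 4.003·10^-30 kg·m/s.
Converting to eV/c: p = 0.007490 eV/c ≈ 7.49·10^-3 eV/c.

7.49·10^-3 eV/c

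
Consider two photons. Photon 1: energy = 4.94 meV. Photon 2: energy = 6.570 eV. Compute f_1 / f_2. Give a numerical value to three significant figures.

7.52 × 10^-4

f_1 = 1.194 × 10^12 Hz (from energy = 4.94 meV, via f = E/h).
f_2 = 1.589 × 10^15 Hz (from energy = 6.570 eV, via f = E/h).
Ratio = 1.194 × 10^12 / 1.589 × 10^15 = 7.52 × 10^-4.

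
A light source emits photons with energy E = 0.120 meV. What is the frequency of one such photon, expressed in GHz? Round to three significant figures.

First convert: E = 0.120 meV = 1.9226 × 10^-23 J.
Since f = E/h for a photon, f = 2.902 × 10^10 Hz.
Converting to GHz: f = 29.02 GHz ≈ 29.0 GHz.

29.0 GHz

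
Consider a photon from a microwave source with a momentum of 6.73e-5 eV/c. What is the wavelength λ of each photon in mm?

18.4 mm

In SI units: p = 6.73e-5 eV/c = 3.5967e-32 kg·m/s.
The photon relation is λ = h/p, giving λ = 0.01842 m.
Converting to mm: λ = 18.42 mm ≈ 18.4 mm.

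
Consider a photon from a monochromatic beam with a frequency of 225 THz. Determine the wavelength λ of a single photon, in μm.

1.33 μm

(c = 2.99792458e8 m/s.)
In SI units: f = 225 THz = 2.25e14 Hz.
The photon relation is λ = c/f, giving λ = 1.332e-6 m.
Converting to μm: λ = 1.332 μm ≈ 1.33 μm.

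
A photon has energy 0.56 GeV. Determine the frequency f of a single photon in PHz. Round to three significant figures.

1.35e8 PHz

Use h = 6.62607015e-34 J·s, 1 eV = 1.602176634e-19 J.
In SI units: E = 0.56 GeV = 8.9722e-11 J.
The photon relation is f = E/h, giving f = 1.354e23 Hz.
Converting to PHz: f = 1.354e8 PHz ≈ 1.35e8 PHz.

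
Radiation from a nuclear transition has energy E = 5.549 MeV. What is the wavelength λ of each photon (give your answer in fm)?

223 fm

First convert: E = 5.549 MeV = 8.8905e-13 J.
Apply λ = hc/E: λ = 2.234e-13 m.
Converting to fm: λ = 223.4 fm ≈ 223 fm.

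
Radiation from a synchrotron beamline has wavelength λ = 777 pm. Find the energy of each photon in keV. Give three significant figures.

1.60 keV

First convert: λ = 777 pm = 7.77 × 10^-10 m.
The photon relation is E = hc/λ, giving E = 2.557 × 10^-16 J.
Converting to keV: E = 1.596 keV ≈ 1.60 keV.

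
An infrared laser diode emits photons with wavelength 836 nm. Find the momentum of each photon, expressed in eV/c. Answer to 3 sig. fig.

First convert: λ = 836 nm = 8.36 × 10^-7 m.
Apply p = h/λ: p = 7.926 × 10^-28 kg·m/s.
Converting to eV/c: p = 1.483 eV/c ≈ 1.48 eV/c.

1.48 eV/c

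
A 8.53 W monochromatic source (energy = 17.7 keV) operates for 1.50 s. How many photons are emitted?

Total energy: E_total = P·t = 8.53 × 1.50 = 12.79 J.
Per-photon energy: E = 2.836·10^-15 J.
N = E_total / E_photon = 4.51·10^15.

4.51·10^15 photons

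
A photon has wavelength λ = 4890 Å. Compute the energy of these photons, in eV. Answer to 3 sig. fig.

2.54 eV

Take h = 6.62607015·10^-34 J·s, c = 2.99792458·10^8 m/s, 1 eV = 1.602176634·10^-19 J.
In SI units: λ = 4890 Å = 4.890·10^-7 m.
The photon relation is E = hc/λ, giving E = 4.062·10^-19 J.
Converting to eV: E = 2.535 eV ≈ 2.54 eV.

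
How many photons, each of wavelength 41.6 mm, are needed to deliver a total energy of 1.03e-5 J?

2.16e18 photons

Per-photon energy: E = 4.775e-24 J (from wavelength = 41.6 mm).
N = E_total / E_photon = 1.03e-5 J / 4.775e-24 J = 2.16e18.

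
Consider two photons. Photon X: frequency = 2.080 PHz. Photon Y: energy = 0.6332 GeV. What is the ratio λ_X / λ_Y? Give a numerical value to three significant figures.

λ_X = 1.441e-7 m (from frequency = 2.080 PHz, via λ = c/f).
λ_Y = 1.958e-15 m (from energy = 0.6332 GeV, via λ = hc/E).
Ratio = 1.441e-7 / 1.958e-15 = 7.36e7.

7.36e7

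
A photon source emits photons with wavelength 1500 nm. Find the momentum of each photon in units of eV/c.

0.827 eV/c

(h = 6.62607015 × 10^-34 J·s, c = 2.99792458 × 10^8 m/s, 1 eV = 1.602176634 × 10^-19 J.)
Convert to SI: λ = 1500 nm = 1.50 × 10^-6 m.
Since p = h/λ for a photon, p = 4.417 × 10^-28 kg·m/s.
Converting to eV/c: p = 0.8266 eV/c ≈ 0.827 eV/c.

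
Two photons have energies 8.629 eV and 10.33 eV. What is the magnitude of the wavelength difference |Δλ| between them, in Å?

237 Å

Using λ = hc/E: λ₁ = 1.4368·10^-7 m, λ₂ = 1.2002·10^-7 m.
|Δλ| = |1.4368·10^-7 − 1.2002·10^-7| = 2.37·10^-8 m = 237 Å.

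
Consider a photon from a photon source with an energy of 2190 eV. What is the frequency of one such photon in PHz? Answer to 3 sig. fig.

First convert: E = 2190 eV = 3.5088 × 10^-16 J.
The photon relation is f = E/h, giving f = 5.295 × 10^17 Hz.
Converting to PHz: f = 529.5 PHz ≈ 530 PHz.

530 PHz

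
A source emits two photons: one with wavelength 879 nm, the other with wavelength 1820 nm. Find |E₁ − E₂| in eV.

0.729 eV

Using E = hc/λ: E₁ = 2.260e-19 J, E₂ = 1.091e-19 J.
|ΔE| = |2.260e-19 − 1.091e-19| = 1.17e-19 J = 0.729 eV.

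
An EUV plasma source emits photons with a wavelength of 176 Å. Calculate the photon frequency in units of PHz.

Use c = 2.99792458 × 10^8 m/s.
In SI units: λ = 176 Å = 1.76 × 10^-8 m.
Since f = c/λ for a photon, f = 1.703 × 10^16 Hz.
Converting to PHz: f = 17.03 PHz ≈ 17.0 PHz.

17.0 PHz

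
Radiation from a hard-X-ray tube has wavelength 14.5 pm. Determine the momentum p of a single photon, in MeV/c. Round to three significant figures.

Use h = 6.62607015 × 10^-34 J·s, c = 2.99792458 × 10^8 m/s, 1 eV = 1.602176634 × 10^-19 J.
First convert: λ = 14.5 pm = 1.45 × 10^-11 m.
For a photon p = h/λ, so p = 4.570 × 10^-23 kg·m/s.
Converting to MeV/c: p = 0.08551 MeV/c ≈ 0.0855 MeV/c.

0.0855 MeV/c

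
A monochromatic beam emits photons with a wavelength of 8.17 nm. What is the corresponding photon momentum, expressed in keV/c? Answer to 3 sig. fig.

0.152 keV/c

Take h = 6.62607015 × 10^-34 J·s, c = 2.99792458 × 10^8 m/s, 1 eV = 1.602176634 × 10^-19 J.
Convert to SI: λ = 8.17 nm = 8.17 × 10^-9 m.
Apply p = h/λ: p = 8.110 × 10^-26 kg·m/s.
Converting to keV/c: p = 0.1518 keV/c ≈ 0.152 keV/c.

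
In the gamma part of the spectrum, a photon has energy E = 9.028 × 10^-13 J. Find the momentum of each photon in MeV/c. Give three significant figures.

Take c = 2.99792458 × 10^8 m/s, 1 eV = 1.602176634 × 10^-19 J.
Apply p = E/c: p = 3.011 × 10^-21 kg·m/s.
Converting to MeV/c: p = 5.635 MeV/c ≈ 5.63 MeV/c.

5.63 MeV/c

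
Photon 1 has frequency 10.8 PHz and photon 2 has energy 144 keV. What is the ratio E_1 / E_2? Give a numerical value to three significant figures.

E_1 = 7.156·10^-18 J (from frequency = 10.8 PHz, via E = hf).
E_2 = 2.307·10^-14 J (from energy = 144 keV, via E given directly).
Ratio = 7.156·10^-18 / 2.307·10^-14 = 3.10·10^-4.

3.10·10^-4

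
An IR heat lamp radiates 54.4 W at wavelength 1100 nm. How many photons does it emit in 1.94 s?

Total energy: E_total = P·t = 54.4 × 1.94 = 105.5 J.
Per-photon energy: E = 1.806e-19 J.
N = E_total / E_photon = 5.84e20.

5.84e20 photons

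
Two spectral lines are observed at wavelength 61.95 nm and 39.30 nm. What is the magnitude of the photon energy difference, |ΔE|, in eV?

11.5 eV

Using E = hc/λ: E₁ = 3.2065e-18 J, E₂ = 5.0546e-18 J.
|ΔE| = |3.2065e-18 − 5.0546e-18| = 1.85e-18 J = 11.5 eV.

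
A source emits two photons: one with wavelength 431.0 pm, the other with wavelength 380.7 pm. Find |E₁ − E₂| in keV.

0.380 keV

Using E = hc/λ: E₁ = 4.6089 × 10^-16 J, E₂ = 5.2179 × 10^-16 J.
|ΔE| = |4.6089 × 10^-16 − 5.2179 × 10^-16| = 6.09 × 10^-17 J = 0.380 keV.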